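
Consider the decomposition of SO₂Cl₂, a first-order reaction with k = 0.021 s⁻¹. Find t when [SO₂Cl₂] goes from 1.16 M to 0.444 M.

45.73 s

Step 1: For first-order: t = ln([SO₂Cl₂]₀/[SO₂Cl₂])/k
Step 2: t = ln(1.16/0.444)/0.021
Step 3: t = ln(2.613)/0.021
Step 4: t = 0.9604/0.021 = 45.73 s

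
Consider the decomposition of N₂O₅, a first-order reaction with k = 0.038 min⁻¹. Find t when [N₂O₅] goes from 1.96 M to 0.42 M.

40.54 min

Step 1: For first-order: t = ln([N₂O₅]₀/[N₂O₅])/k
Step 2: t = ln(1.96/0.42)/0.038
Step 3: t = ln(4.667)/0.038
Step 4: t = 1.54/0.038 = 40.54 min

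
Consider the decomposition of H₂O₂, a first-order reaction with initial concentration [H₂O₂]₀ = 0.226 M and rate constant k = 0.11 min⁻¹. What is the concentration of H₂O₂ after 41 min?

0.002486 M

Step 1: For a first-order reaction: [H₂O₂] = [H₂O₂]₀ × e^(-kt)
Step 2: [H₂O₂] = 0.226 × e^(-0.11 × 41)
Step 3: [H₂O₂] = 0.226 × e^(-4.51)
Step 4: [H₂O₂] = 0.226 × 0.0109985 = 0.002486 M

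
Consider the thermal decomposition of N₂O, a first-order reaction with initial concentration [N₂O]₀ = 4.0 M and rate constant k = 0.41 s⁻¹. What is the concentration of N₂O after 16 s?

0.005664 M

Step 1: For a first-order reaction: [N₂O] = [N₂O]₀ × e^(-kt)
Step 2: [N₂O] = 4.0 × e^(-0.41 × 16)
Step 3: [N₂O] = 4.0 × e^(-6.56)
Step 4: [N₂O] = 4.0 × 0.00141589 = 0.005664 M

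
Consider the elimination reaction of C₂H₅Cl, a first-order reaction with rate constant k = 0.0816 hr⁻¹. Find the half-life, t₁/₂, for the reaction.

8.494 hr

Step 1: For a first-order reaction, t₁/₂ = ln(2)/k
Step 2: t₁/₂ = ln(2)/0.0816
Step 3: t₁/₂ = 0.6931/0.0816 = 8.494 hr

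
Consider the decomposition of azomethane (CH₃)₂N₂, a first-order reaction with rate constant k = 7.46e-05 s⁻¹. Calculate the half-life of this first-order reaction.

9292 s

Step 1: For a first-order reaction, t₁/₂ = ln(2)/k
Step 2: t₁/₂ = ln(2)/7.46e-05
Step 3: t₁/₂ = 0.6931/7.46e-05 = 9292 s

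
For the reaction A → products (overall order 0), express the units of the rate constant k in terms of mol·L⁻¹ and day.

mol·L⁻¹·day⁻¹

Step 1: For overall order n, rate = k × (concentration)^n.
Step 2: Rate has units mol·L⁻¹·day⁻¹; concentration term has units (mol·L⁻¹)^0.
Step 3: k = rate / (concentration)^n, so units of k = (mol·L⁻¹)^(1-0)·day⁻¹ = mol·L⁻¹·day⁻¹.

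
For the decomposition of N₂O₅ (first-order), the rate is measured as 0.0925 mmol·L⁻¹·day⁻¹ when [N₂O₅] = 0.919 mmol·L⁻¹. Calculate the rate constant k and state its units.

0.1007 day⁻¹

Step 1: rate = k[N₂O₅]^1, so k = rate / [N₂O₅]^1.
Step 2: k = 0.0925 / (0.919)^1 = 0.0925 / 0.919.
Step 3: k = 0.1007 day⁻¹.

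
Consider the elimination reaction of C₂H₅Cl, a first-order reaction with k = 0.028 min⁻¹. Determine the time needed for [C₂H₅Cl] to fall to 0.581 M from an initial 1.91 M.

42.5 min

Step 1: For first-order: t = ln([C₂H₅Cl]₀/[C₂H₅Cl])/k
Step 2: t = ln(1.91/0.581)/0.028
Step 3: t = ln(3.287)/0.028
Step 4: t = 1.19/0.028 = 42.5 min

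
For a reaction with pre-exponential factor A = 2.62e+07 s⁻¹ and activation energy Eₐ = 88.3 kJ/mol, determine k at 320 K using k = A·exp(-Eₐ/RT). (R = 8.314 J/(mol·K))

1.01e-07 s⁻¹

Step 1: Use the Arrhenius equation: k = A × exp(-Eₐ/RT)
Step 2: Convert Eₐ to J/mol: 88.3 kJ/mol = 88300 J/mol
Step 3: Calculate the exponent: -Eₐ/(RT) = -88300/(8.314 × 320) = -33.18950
Step 4: k = 2.62e+07 × exp(-33.18950)
Step 5: k = 2.62e+07 × 3.85464e-15 = 1.0099e-07 s⁻¹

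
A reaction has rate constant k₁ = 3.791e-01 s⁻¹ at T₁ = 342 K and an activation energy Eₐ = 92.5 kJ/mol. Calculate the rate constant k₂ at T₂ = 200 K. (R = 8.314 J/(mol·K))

3.529e-11 s⁻¹

Step 1: Use the two-temperature Arrhenius form: ln(k₂/k₁) = -Eₐ/R × (1/T₂ - 1/T₁)
Step 2: Convert Eₐ to J/mol: 92.5 kJ/mol = 92500 J/mol
Step 3: 1/T₂ - 1/T₁ = 1/200 - 1/342 = 2.076023e-03 K⁻¹
Step 4: ln(k₂/k₁) = -92500/8.314 × 2.076023e-03 = -23.09744
Step 5: k₂ = k₁ × exp(-23.09744) = 3.791e-01 × 9.30913e-11 = 3.529e-11 s⁻¹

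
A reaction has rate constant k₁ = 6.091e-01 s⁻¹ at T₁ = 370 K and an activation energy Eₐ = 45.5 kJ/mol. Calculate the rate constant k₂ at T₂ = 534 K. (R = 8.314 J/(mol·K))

5.721e+01 s⁻¹

Step 1: Use the two-temperature Arrhenius form: ln(k₂/k₁) = -Eₐ/R × (1/T₂ - 1/T₁)
Step 2: Convert Eₐ to J/mol: 45.5 kJ/mol = 45500 J/mol
Step 3: 1/T₂ - 1/T₁ = 1/534 - 1/370 = -8.300435e-04 K⁻¹
Step 4: ln(k₂/k₁) = -45500/8.314 × -8.300435e-04 = 4.54258
Step 5: k₂ = k₁ × exp(4.54258) = 6.091e-01 × 9.39328e+01 = 5.721e+01 s⁻¹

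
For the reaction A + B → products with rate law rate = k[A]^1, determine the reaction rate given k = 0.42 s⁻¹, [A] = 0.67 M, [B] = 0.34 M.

0.2814 M/s

Step 1: The rate law is rate = k[A]^1
Step 2: Note that the rate does not depend on [B] (zero order in B).
Step 3: rate = 0.42 × (0.67)^1 = 0.2814 M/s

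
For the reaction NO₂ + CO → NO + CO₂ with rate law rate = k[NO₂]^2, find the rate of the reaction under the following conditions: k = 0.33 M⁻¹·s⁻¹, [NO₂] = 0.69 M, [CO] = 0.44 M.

0.1571 M/s

Step 1: The rate law is rate = k[NO₂]^2
Step 2: Note that the rate does not depend on [CO] (zero order in CO).
Step 3: rate = 0.33 × (0.69)^2 = 0.157113 M/s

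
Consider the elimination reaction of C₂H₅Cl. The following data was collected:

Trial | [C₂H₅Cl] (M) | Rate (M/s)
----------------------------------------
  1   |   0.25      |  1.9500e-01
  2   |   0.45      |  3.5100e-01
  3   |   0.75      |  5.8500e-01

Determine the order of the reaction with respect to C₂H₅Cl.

first order (1)

Step 1: Compare trials to find order n where rate₂/rate₁ = ([C₂H₅Cl]₂/[C₂H₅Cl]₁)^n
Step 2: rate₂/rate₁ = 3.5100e-01/1.9500e-01 = 1.8
Step 3: [C₂H₅Cl]₂/[C₂H₅Cl]₁ = 0.45/0.25 = 1.8
Step 4: n = ln(1.8)/ln(1.8) = 1.00 ≈ 1
Step 5: The reaction is first order in C₂H₅Cl.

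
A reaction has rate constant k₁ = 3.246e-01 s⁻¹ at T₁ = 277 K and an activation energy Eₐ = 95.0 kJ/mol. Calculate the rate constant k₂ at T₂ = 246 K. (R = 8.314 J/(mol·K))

1.794e-03 s⁻¹

Step 1: Use the two-temperature Arrhenius form: ln(k₂/k₁) = -Eₐ/R × (1/T₂ - 1/T₁)
Step 2: Convert Eₐ to J/mol: 95.0 kJ/mol = 95000 J/mol
Step 3: 1/T₂ - 1/T₁ = 1/246 - 1/277 = 4.549323e-04 K⁻¹
Step 4: ln(k₂/k₁) = -95000/8.314 × 4.549323e-04 = -5.19829
Step 5: k₂ = k₁ × exp(-5.19829) = 3.246e-01 × 5.52601e-03 = 1.794e-03 s⁻¹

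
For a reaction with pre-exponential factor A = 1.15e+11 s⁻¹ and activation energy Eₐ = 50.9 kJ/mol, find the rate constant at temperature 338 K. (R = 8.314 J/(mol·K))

1.56e+03 s⁻¹

Step 1: Use the Arrhenius equation: k = A × exp(-Eₐ/RT)
Step 2: Convert Eₐ to J/mol: 50.9 kJ/mol = 50900 J/mol
Step 3: Calculate the exponent: -Eₐ/(RT) = -50900/(8.314 × 338) = -18.11303
Step 4: k = 1.15e+11 × exp(-18.11303)
Step 5: k = 1.15e+11 × 1.36023e-08 = 1.5643e+03 s⁻¹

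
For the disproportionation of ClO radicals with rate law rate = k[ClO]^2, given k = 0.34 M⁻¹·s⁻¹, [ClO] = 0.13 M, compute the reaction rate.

0.005746 M/s

Step 1: Identify the rate law: rate = k[ClO]^2
Step 2: Substitute values: rate = 0.34 × (0.13)^2
Step 3: Calculate: rate = 0.34 × 0.0169 = 0.005746 M/s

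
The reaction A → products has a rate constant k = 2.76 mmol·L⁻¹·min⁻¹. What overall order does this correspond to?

zeroth order (0)

Step 1: The units of k for an nth-order reaction are (concentration)^(1-n)·(time)⁻¹.
Step 2: Here k has units mmol·L⁻¹·min⁻¹, so the concentration exponent is 1.
Step 3: 1 - n = 1 ⇒ n = 0. The reaction is zeroth order.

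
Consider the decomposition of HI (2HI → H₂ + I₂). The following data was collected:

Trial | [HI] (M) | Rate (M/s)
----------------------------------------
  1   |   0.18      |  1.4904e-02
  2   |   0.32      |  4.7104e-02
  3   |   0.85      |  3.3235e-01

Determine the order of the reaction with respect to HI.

second order (2)

Step 1: Compare trials to find order n where rate₂/rate₁ = ([HI]₂/[HI]₁)^n
Step 2: rate₂/rate₁ = 4.7104e-02/1.4904e-02 = 3.16
Step 3: [HI]₂/[HI]₁ = 0.32/0.18 = 1.778
Step 4: n = ln(3.16)/ln(1.778) = 2.00 ≈ 2
Step 5: The reaction is second order in HI.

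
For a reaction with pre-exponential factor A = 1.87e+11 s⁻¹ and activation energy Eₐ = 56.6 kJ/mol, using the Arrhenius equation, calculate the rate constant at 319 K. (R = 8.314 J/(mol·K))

1.01e+02 s⁻¹

Step 1: Use the Arrhenius equation: k = A × exp(-Eₐ/RT)
Step 2: Convert Eₐ to J/mol: 56.6 kJ/mol = 56600 J/mol
Step 3: Calculate the exponent: -Eₐ/(RT) = -56600/(8.314 × 319) = -21.34105
Step 4: k = 1.87e+11 × exp(-21.34105)
Step 5: k = 1.87e+11 × 5.39138e-10 = 1.0082e+02 s⁻¹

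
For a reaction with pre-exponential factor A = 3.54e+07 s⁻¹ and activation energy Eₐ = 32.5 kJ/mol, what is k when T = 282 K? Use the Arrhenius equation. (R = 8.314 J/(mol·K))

3.38e+01 s⁻¹

Step 1: Use the Arrhenius equation: k = A × exp(-Eₐ/RT)
Step 2: Convert Eₐ to J/mol: 32.5 kJ/mol = 32500 J/mol
Step 3: Calculate the exponent: -Eₐ/(RT) = -32500/(8.314 × 282) = -13.86195
Step 4: k = 3.54e+07 × exp(-13.86195)
Step 5: k = 3.54e+07 × 9.54622e-07 = 3.3794e+01 s⁻¹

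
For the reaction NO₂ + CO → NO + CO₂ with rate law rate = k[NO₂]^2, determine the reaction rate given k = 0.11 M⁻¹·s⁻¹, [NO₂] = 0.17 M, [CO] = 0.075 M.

0.003179 M/s

Step 1: The rate law is rate = k[NO₂]^2
Step 2: Note that the rate does not depend on [CO] (zero order in CO).
Step 3: rate = 0.11 × (0.17)^2 = 0.003179 M/s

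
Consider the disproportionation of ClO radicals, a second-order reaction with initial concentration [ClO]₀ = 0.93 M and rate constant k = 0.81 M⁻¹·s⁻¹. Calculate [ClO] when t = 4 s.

0.2317 M

Step 1: For a second-order reaction: 1/[ClO] = 1/[ClO]₀ + kt
Step 2: 1/[ClO] = 1/0.93 + 0.81 × 4
Step 3: 1/[ClO] = 1.075 + 3.24 = 4.315
Step 4: [ClO] = 1/4.315 = 0.2317 M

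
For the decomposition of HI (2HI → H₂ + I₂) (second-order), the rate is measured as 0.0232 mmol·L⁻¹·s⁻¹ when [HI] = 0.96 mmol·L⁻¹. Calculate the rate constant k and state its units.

0.02517 (mmol·L⁻¹)⁻¹·s⁻¹

Step 1: rate = k[HI]^2, so k = rate / [HI]^2.
Step 2: k = 0.0232 / (0.96)^2 = 0.0232 / 0.9216.
Step 3: k = 0.02517 (mmol·L⁻¹)⁻¹·s⁻¹.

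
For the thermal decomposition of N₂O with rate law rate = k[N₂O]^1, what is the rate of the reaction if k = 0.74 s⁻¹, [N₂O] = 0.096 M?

0.07104 M/s

Step 1: Identify the rate law: rate = k[N₂O]^1
Step 2: Substitute values: rate = 0.74 × (0.096)^1
Step 3: Calculate: rate = 0.74 × 0.096 = 0.07104 M/s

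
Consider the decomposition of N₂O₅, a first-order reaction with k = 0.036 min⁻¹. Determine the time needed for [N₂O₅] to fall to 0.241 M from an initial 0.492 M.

19.82 min

Step 1: For first-order: t = ln([N₂O₅]₀/[N₂O₅])/k
Step 2: t = ln(0.492/0.241)/0.036
Step 3: t = ln(2.041)/0.036
Step 4: t = 0.7137/0.036 = 19.82 min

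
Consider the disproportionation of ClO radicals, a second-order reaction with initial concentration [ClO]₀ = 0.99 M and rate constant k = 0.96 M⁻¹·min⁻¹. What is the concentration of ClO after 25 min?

0.03998 M

Step 1: For a second-order reaction: 1/[ClO] = 1/[ClO]₀ + kt
Step 2: 1/[ClO] = 1/0.99 + 0.96 × 25
Step 3: 1/[ClO] = 1.01 + 24 = 25.01
Step 4: [ClO] = 1/25.01 = 0.03998 M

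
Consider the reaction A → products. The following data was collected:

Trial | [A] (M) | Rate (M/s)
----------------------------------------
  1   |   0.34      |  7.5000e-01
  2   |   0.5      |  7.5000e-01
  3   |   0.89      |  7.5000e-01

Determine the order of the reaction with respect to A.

zeroth order (0)

Step 1: Compare trials - when concentration changes, rate stays constant.
Step 2: rate₂/rate₁ = 7.5000e-01/7.5000e-01 = 1
Step 3: [A]₂/[A]₁ = 0.5/0.34 = 1.471
Step 4: Since rate ratio ≈ (conc ratio)^0, the reaction is zeroth order.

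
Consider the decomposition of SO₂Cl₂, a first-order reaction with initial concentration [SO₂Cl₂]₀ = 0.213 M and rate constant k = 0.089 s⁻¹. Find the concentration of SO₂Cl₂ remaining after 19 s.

0.03926 M

Step 1: For a first-order reaction: [SO₂Cl₂] = [SO₂Cl₂]₀ × e^(-kt)
Step 2: [SO₂Cl₂] = 0.213 × e^(-0.089 × 19)
Step 3: [SO₂Cl₂] = 0.213 × e^(-1.691)
Step 4: [SO₂Cl₂] = 0.213 × 0.184335 = 0.03926 M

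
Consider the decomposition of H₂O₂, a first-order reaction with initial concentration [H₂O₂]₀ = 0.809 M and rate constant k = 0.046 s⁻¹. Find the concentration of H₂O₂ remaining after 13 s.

0.4449 M

Step 1: For a first-order reaction: [H₂O₂] = [H₂O₂]₀ × e^(-kt)
Step 2: [H₂O₂] = 0.809 × e^(-0.046 × 13)
Step 3: [H₂O₂] = 0.809 × e^(-0.598)
Step 4: [H₂O₂] = 0.809 × 0.54991 = 0.4449 M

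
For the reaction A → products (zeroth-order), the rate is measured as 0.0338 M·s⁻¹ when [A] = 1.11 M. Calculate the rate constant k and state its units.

0.0338 M·s⁻¹

Step 1: For a zeroth-order reaction, rate = k (independent of concentration).
Step 2: k = rate = 0.0338 M·s⁻¹.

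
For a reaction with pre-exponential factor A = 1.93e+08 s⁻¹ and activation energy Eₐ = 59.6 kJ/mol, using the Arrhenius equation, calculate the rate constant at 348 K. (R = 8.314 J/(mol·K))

2.18e-01 s⁻¹

Step 1: Use the Arrhenius equation: k = A × exp(-Eₐ/RT)
Step 2: Convert Eₐ to J/mol: 59.6 kJ/mol = 59600 J/mol
Step 3: Calculate the exponent: -Eₐ/(RT) = -59600/(8.314 × 348) = -20.59952
Step 4: k = 1.93e+08 × exp(-20.59952)
Step 5: k = 1.93e+08 × 1.13173e-09 = 2.1842e-01 s⁻¹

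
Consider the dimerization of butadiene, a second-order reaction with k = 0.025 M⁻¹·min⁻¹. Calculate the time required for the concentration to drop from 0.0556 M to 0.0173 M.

1593 min

Step 1: For second-order: t = (1/[C₄H₆] - 1/[C₄H₆]₀)/k
Step 2: t = (1/0.0173 - 1/0.0556)/0.025
Step 3: t = (57.8 - 17.99)/0.025
Step 4: t = 39.82/0.025 = 1593 min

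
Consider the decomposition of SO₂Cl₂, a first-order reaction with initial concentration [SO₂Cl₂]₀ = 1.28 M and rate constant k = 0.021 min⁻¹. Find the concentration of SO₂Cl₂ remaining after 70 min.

0.2943 M

Step 1: For a first-order reaction: [SO₂Cl₂] = [SO₂Cl₂]₀ × e^(-kt)
Step 2: [SO₂Cl₂] = 1.28 × e^(-0.021 × 70)
Step 3: [SO₂Cl₂] = 1.28 × e^(-1.47)
Step 4: [SO₂Cl₂] = 1.28 × 0.229925 = 0.2943 M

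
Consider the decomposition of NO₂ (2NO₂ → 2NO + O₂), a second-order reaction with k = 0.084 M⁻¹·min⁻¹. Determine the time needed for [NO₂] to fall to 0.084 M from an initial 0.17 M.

71.7 min

Step 1: For second-order: t = (1/[NO₂] - 1/[NO₂]₀)/k
Step 2: t = (1/0.084 - 1/0.17)/0.084
Step 3: t = (11.9 - 5.882)/0.084
Step 4: t = 6.022/0.084 = 71.7 min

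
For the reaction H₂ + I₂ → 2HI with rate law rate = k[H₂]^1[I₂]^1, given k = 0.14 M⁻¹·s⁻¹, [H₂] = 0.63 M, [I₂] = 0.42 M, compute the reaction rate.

0.03704 M/s

Step 1: The rate law is rate = k[H₂]^1[I₂]^1
Step 2: Substitute: rate = 0.14 × (0.63)^1 × (0.42)^1
Step 3: rate = 0.14 × 0.63 × 0.42 = 0.037044 M/s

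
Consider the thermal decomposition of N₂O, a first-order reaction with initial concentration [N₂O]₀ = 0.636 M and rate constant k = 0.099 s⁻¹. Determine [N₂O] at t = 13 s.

0.1756 M

Step 1: For a first-order reaction: [N₂O] = [N₂O]₀ × e^(-kt)
Step 2: [N₂O] = 0.636 × e^(-0.099 × 13)
Step 3: [N₂O] = 0.636 × e^(-1.287)
Step 4: [N₂O] = 0.636 × 0.276098 = 0.1756 M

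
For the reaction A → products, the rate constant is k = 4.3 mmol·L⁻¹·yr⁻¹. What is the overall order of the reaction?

zeroth order (0)

Step 1: The units of k for an nth-order reaction are (concentration)^(1-n)·(time)⁻¹.
Step 2: Here k has units mmol·L⁻¹·yr⁻¹, so the concentration exponent is 1.
Step 3: 1 - n = 1 ⇒ n = 0. The reaction is zeroth order.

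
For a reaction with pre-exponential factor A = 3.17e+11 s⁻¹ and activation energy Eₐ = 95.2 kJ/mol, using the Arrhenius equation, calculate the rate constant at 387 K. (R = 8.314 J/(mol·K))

4.48e-02 s⁻¹

Step 1: Use the Arrhenius equation: k = A × exp(-Eₐ/RT)
Step 2: Convert Eₐ to J/mol: 95.2 kJ/mol = 95200 J/mol
Step 3: Calculate the exponent: -Eₐ/(RT) = -95200/(8.314 × 387) = -29.58802
Step 4: k = 3.17e+11 × exp(-29.58802)
Step 5: k = 3.17e+11 × 1.41282e-13 = 4.4786e-02 s⁻¹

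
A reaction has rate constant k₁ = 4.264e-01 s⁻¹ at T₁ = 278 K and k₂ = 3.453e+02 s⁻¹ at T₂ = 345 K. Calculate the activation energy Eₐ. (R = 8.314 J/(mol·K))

79.7 kJ/mol

Step 1: Use the two-temperature Arrhenius form: ln(k₂/k₁) = -Eₐ/R × (1/T₂ - 1/T₁)
Step 2: ln(k₂/k₁) = ln(3.453e+02/4.264e-01) = ln(809.803) = 6.69679
Step 3: 1/T₂ - 1/T₁ = 1/345 - 1/278 = -6.985716e-04 K⁻¹
Step 4: Eₐ = -R × ln(k₂/k₁) / (1/T₂ - 1/T₁) = -8.314 × 6.69679 / -6.985716e-04
Step 5: Eₐ = 7.9701e+04 J/mol = 79.7 kJ/mol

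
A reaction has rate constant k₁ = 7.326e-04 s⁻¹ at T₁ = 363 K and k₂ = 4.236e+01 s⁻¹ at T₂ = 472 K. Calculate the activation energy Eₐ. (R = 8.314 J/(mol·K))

143.3 kJ/mol

Step 1: Use the two-temperature Arrhenius form: ln(k₂/k₁) = -Eₐ/R × (1/T₂ - 1/T₁)
Step 2: ln(k₂/k₁) = ln(4.236e+01/7.326e-04) = ln(57821.5) = 10.9651
Step 3: 1/T₂ - 1/T₁ = 1/472 - 1/363 = -6.361769e-04 K⁻¹
Step 4: Eₐ = -R × ln(k₂/k₁) / (1/T₂ - 1/T₁) = -8.314 × 10.9651 / -6.361769e-04
Step 5: Eₐ = 1.4330e+05 J/mol = 143.3 kJ/mol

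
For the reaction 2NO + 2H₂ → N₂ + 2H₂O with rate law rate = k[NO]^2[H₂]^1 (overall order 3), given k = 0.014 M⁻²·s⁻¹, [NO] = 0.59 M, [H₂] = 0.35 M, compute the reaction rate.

0.001706 M/s

Step 1: The rate law is rate = k[NO]^2[H₂]^1, overall order = 2+1 = 3
Step 2: Substitute values: rate = 0.014 × (0.59)^2 × (0.35)^1
Step 3: rate = 0.014 × 0.3481 × 0.35 = 0.00170569 M/s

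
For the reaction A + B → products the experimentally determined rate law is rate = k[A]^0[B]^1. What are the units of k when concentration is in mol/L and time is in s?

s⁻¹

Step 1: Overall order = 0 + 1 = 1.
Step 2: rate has units mol/L·s⁻¹; [A]^0[B]^1 has units (mol/L)^1.
Step 3: k = rate/([A]^0[B]^1), so units of k = (mol/L)^(1-1)·s⁻¹ = s⁻¹.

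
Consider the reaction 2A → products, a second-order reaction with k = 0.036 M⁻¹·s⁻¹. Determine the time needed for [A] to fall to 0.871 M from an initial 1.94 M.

17.57 s

Step 1: For second-order: t = (1/[A] - 1/[A]₀)/k
Step 2: t = (1/0.871 - 1/1.94)/0.036
Step 3: t = (1.148 - 0.5155)/0.036
Step 4: t = 0.6326/0.036 = 17.57 s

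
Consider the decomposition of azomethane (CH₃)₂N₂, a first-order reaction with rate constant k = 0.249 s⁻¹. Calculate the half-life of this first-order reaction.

2.784 s

Step 1: For a first-order reaction, t₁/₂ = ln(2)/k
Step 2: t₁/₂ = ln(2)/0.249
Step 3: t₁/₂ = 0.6931/0.249 = 2.784 s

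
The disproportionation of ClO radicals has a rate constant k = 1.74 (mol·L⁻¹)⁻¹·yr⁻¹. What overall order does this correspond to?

second order (2)

Step 1: The units of k for an nth-order reaction are (concentration)^(1-n)·(time)⁻¹.
Step 2: Here k has units (mol·L⁻¹)⁻¹·yr⁻¹, so the concentration exponent is -1.
Step 3: 1 - n = -1 ⇒ n = 2. The reaction is second order.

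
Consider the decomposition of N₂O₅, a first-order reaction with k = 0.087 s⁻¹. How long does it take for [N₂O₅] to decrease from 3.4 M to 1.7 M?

7.967 s

Step 1: For first-order: t = ln([N₂O₅]₀/[N₂O₅])/k
Step 2: t = ln(3.4/1.7)/0.087
Step 3: t = ln(2)/0.087
Step 4: t = 0.6931/0.087 = 7.967 s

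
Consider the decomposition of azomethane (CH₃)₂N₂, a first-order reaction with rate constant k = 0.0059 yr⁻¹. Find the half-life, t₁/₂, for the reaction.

117.5 yr

Step 1: For a first-order reaction, t₁/₂ = ln(2)/k
Step 2: t₁/₂ = ln(2)/0.0059
Step 3: t₁/₂ = 0.6931/0.0059 = 117.5 yr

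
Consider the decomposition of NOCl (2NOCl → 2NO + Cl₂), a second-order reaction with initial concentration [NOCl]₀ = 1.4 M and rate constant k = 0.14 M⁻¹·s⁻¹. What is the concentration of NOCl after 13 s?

0.3946 M

Step 1: For a second-order reaction: 1/[NOCl] = 1/[NOCl]₀ + kt
Step 2: 1/[NOCl] = 1/1.4 + 0.14 × 13
Step 3: 1/[NOCl] = 0.7143 + 1.82 = 2.534
Step 4: [NOCl] = 1/2.534 = 0.3946 M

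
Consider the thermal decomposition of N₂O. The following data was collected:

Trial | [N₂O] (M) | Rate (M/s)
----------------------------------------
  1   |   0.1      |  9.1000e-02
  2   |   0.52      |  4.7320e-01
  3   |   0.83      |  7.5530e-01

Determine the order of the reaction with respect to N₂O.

first order (1)

Step 1: Compare trials to find order n where rate₂/rate₁ = ([N₂O]₂/[N₂O]₁)^n
Step 2: rate₂/rate₁ = 4.7320e-01/9.1000e-02 = 5.2
Step 3: [N₂O]₂/[N₂O]₁ = 0.52/0.1 = 5.2
Step 4: n = ln(5.2)/ln(5.2) = 1.00 ≈ 1
Step 5: The reaction is first order in N₂O.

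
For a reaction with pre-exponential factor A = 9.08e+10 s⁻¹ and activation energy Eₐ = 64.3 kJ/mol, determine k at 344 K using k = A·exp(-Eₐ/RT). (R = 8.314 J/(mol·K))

1.56e+01 s⁻¹

Step 1: Use the Arrhenius equation: k = A × exp(-Eₐ/RT)
Step 2: Convert Eₐ to J/mol: 64.3 kJ/mol = 64300 J/mol
Step 3: Calculate the exponent: -Eₐ/(RT) = -64300/(8.314 × 344) = -22.48239
Step 4: k = 9.08e+10 × exp(-22.48239)
Step 5: k = 9.08e+10 × 1.72196e-10 = 1.5635e+01 s⁻¹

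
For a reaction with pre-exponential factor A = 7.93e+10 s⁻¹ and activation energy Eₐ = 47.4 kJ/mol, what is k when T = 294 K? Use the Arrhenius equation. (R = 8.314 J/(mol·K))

3.00e+02 s⁻¹

Step 1: Use the Arrhenius equation: k = A × exp(-Eₐ/RT)
Step 2: Convert Eₐ to J/mol: 47.4 kJ/mol = 47400 J/mol
Step 3: Calculate the exponent: -Eₐ/(RT) = -47400/(8.314 × 294) = -19.39193
Step 4: k = 7.93e+10 × exp(-19.39193)
Step 5: k = 7.93e+10 × 3.78610e-09 = 3.0024e+02 s⁻¹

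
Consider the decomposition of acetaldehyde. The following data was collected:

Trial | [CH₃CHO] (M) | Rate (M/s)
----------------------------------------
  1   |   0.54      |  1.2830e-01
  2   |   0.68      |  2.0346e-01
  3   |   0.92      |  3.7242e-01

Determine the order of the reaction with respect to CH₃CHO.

second order (2)

Step 1: Compare trials to find order n where rate₂/rate₁ = ([CH₃CHO]₂/[CH₃CHO]₁)^n
Step 2: rate₂/rate₁ = 2.0346e-01/1.2830e-01 = 1.586
Step 3: [CH₃CHO]₂/[CH₃CHO]₁ = 0.68/0.54 = 1.259
Step 4: n = ln(1.586)/ln(1.259) = 2.00 ≈ 2
Step 5: The reaction is second order in CH₃CHO.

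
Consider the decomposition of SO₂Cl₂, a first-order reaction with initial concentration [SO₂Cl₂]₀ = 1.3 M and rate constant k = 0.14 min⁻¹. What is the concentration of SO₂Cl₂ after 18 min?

0.1046 M

Step 1: For a first-order reaction: [SO₂Cl₂] = [SO₂Cl₂]₀ × e^(-kt)
Step 2: [SO₂Cl₂] = 1.3 × e^(-0.14 × 18)
Step 3: [SO₂Cl₂] = 1.3 × e^(-2.52)
Step 4: [SO₂Cl₂] = 1.3 × 0.0804596 = 0.1046 M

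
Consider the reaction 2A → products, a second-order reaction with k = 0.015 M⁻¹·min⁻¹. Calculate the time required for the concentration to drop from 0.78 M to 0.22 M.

217.6 min

Step 1: For second-order: t = (1/[A] - 1/[A]₀)/k
Step 2: t = (1/0.22 - 1/0.78)/0.015
Step 3: t = (4.545 - 1.282)/0.015
Step 4: t = 3.263/0.015 = 217.6 min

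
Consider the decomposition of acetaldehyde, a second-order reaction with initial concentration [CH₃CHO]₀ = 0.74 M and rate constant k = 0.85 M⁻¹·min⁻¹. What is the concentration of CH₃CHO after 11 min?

0.09345 M

Step 1: For a second-order reaction: 1/[CH₃CHO] = 1/[CH₃CHO]₀ + kt
Step 2: 1/[CH₃CHO] = 1/0.74 + 0.85 × 11
Step 3: 1/[CH₃CHO] = 1.351 + 9.35 = 10.7
Step 4: [CH₃CHO] = 1/10.7 = 0.09345 M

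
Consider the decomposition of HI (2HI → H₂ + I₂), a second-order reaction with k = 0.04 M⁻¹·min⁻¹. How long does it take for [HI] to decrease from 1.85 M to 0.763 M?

19.25 min

Step 1: For second-order: t = (1/[HI] - 1/[HI]₀)/k
Step 2: t = (1/0.763 - 1/1.85)/0.04
Step 3: t = (1.311 - 0.5405)/0.04
Step 4: t = 0.7701/0.04 = 19.25 min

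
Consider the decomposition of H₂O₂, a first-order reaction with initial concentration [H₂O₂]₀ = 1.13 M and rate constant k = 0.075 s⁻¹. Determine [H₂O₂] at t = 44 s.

0.04168 M

Step 1: For a first-order reaction: [H₂O₂] = [H₂O₂]₀ × e^(-kt)
Step 2: [H₂O₂] = 1.13 × e^(-0.075 × 44)
Step 3: [H₂O₂] = 1.13 × e^(-3.3)
Step 4: [H₂O₂] = 1.13 × 0.0368832 = 0.04168 M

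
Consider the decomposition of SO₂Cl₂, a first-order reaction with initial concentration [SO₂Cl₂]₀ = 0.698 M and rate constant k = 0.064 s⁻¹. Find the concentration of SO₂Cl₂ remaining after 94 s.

0.001703 M

Step 1: For a first-order reaction: [SO₂Cl₂] = [SO₂Cl₂]₀ × e^(-kt)
Step 2: [SO₂Cl₂] = 0.698 × e^(-0.064 × 94)
Step 3: [SO₂Cl₂] = 0.698 × e^(-6.016)
Step 4: [SO₂Cl₂] = 0.698 × 0.00243941 = 0.001703 M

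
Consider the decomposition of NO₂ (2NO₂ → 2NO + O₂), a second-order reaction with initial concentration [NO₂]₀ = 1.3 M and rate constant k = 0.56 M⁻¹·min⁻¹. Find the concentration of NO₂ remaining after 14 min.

0.1162 M

Step 1: For a second-order reaction: 1/[NO₂] = 1/[NO₂]₀ + kt
Step 2: 1/[NO₂] = 1/1.3 + 0.56 × 14
Step 3: 1/[NO₂] = 0.7692 + 7.84 = 8.609
Step 4: [NO₂] = 1/8.609 = 0.1162 M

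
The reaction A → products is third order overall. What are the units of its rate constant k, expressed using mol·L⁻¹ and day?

(mol·L⁻¹)⁻²·day⁻¹

Step 1: For overall order n, rate = k × (concentration)^n.
Step 2: Rate has units mol·L⁻¹·day⁻¹; concentration term has units (mol·L⁻¹)^3.
Step 3: k = rate / (concentration)^n, so units of k = (mol·L⁻¹)^(1-3)·day⁻¹ = (mol·L⁻¹)⁻²·day⁻¹.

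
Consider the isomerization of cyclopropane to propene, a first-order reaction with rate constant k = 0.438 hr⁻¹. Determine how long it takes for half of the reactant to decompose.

1.583 hr

Step 1: For a first-order reaction, t₁/₂ = ln(2)/k
Step 2: t₁/₂ = ln(2)/0.438
Step 3: t₁/₂ = 0.6931/0.438 = 1.583 hr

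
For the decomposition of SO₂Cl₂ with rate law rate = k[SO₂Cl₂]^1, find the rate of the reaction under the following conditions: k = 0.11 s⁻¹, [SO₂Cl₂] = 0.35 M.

0.0385 M/s

Step 1: Identify the rate law: rate = k[SO₂Cl₂]^1
Step 2: Substitute values: rate = 0.11 × (0.35)^1
Step 3: Calculate: rate = 0.11 × 0.35 = 0.0385 M/s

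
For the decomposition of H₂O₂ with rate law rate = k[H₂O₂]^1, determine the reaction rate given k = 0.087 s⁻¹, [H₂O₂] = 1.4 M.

0.1218 M/s

Step 1: Identify the rate law: rate = k[H₂O₂]^1
Step 2: Substitute values: rate = 0.087 × (1.4)^1
Step 3: Calculate: rate = 0.087 × 1.4 = 0.1218 M/s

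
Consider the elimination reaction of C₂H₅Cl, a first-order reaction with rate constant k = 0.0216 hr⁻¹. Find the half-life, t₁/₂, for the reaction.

32.09 hr

Step 1: For a first-order reaction, t₁/₂ = ln(2)/k
Step 2: t₁/₂ = ln(2)/0.0216
Step 3: t₁/₂ = 0.6931/0.0216 = 32.09 hr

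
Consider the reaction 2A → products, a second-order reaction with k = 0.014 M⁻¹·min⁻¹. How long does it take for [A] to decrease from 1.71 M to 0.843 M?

42.96 min

Step 1: For second-order: t = (1/[A] - 1/[A]₀)/k
Step 2: t = (1/0.843 - 1/1.71)/0.014
Step 3: t = (1.186 - 0.5848)/0.014
Step 4: t = 0.6014/0.014 = 42.96 min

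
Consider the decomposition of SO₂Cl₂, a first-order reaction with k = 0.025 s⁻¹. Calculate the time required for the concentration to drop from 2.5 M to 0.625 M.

55.45 s

Step 1: For first-order: t = ln([SO₂Cl₂]₀/[SO₂Cl₂])/k
Step 2: t = ln(2.5/0.625)/0.025
Step 3: t = ln(4)/0.025
Step 4: t = 1.386/0.025 = 55.45 s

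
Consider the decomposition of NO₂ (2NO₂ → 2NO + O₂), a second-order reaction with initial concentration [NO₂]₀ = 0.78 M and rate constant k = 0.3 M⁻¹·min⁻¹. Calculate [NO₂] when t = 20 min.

0.1373 M

Step 1: For a second-order reaction: 1/[NO₂] = 1/[NO₂]₀ + kt
Step 2: 1/[NO₂] = 1/0.78 + 0.3 × 20
Step 3: 1/[NO₂] = 1.282 + 6 = 7.282
Step 4: [NO₂] = 1/7.282 = 0.1373 M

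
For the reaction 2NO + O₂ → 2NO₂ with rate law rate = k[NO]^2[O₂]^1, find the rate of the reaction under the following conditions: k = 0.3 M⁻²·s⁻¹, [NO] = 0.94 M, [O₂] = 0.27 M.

0.07157 M/s

Step 1: The rate law is rate = k[NO]^2[O₂]^1
Step 2: Substitute: rate = 0.3 × (0.94)^2 × (0.27)^1
Step 3: rate = 0.3 × 0.8836 × 0.27 = 0.0715716 M/s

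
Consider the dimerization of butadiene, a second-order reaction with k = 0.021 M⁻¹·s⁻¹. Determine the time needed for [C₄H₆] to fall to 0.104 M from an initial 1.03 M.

411.6 s

Step 1: For second-order: t = (1/[C₄H₆] - 1/[C₄H₆]₀)/k
Step 2: t = (1/0.104 - 1/1.03)/0.021
Step 3: t = (9.615 - 0.9709)/0.021
Step 4: t = 8.645/0.021 = 411.6 s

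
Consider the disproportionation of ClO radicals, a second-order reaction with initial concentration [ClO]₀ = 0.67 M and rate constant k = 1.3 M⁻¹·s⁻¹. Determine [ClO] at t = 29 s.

0.02552 M

Step 1: For a second-order reaction: 1/[ClO] = 1/[ClO]₀ + kt
Step 2: 1/[ClO] = 1/0.67 + 1.3 × 29
Step 3: 1/[ClO] = 1.493 + 37.7 = 39.19
Step 4: [ClO] = 1/39.19 = 0.02552 M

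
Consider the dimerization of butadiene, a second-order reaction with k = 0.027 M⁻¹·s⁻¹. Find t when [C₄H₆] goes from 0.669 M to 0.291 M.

71.91 s

Step 1: For second-order: t = (1/[C₄H₆] - 1/[C₄H₆]₀)/k
Step 2: t = (1/0.291 - 1/0.669)/0.027
Step 3: t = (3.436 - 1.495)/0.027
Step 4: t = 1.942/0.027 = 71.91 s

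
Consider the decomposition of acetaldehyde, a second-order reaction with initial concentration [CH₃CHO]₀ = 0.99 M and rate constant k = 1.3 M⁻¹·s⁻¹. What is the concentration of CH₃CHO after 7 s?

0.09891 M

Step 1: For a second-order reaction: 1/[CH₃CHO] = 1/[CH₃CHO]₀ + kt
Step 2: 1/[CH₃CHO] = 1/0.99 + 1.3 × 7
Step 3: 1/[CH₃CHO] = 1.01 + 9.1 = 10.11
Step 4: [CH₃CHO] = 1/10.11 = 0.09891 M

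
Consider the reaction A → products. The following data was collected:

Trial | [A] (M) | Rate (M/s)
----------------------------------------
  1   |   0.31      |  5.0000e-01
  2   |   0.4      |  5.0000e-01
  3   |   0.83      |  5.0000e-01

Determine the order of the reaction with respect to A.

zeroth order (0)

Step 1: Compare trials - when concentration changes, rate stays constant.
Step 2: rate₂/rate₁ = 5.0000e-01/5.0000e-01 = 1
Step 3: [A]₂/[A]₁ = 0.4/0.31 = 1.29
Step 4: Since rate ratio ≈ (conc ratio)^0, the reaction is zeroth order.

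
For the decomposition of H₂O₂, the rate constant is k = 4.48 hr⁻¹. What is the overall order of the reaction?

first order (1)

Step 1: The units of k for an nth-order reaction are (concentration)^(1-n)·(time)⁻¹.
Step 2: Here k has units hr⁻¹, so the concentration exponent is 0.
Step 3: 1 - n = 0 ⇒ n = 1. The reaction is first order.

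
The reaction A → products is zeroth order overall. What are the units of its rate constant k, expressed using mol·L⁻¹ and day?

mol·L⁻¹·day⁻¹

Step 1: For overall order n, rate = k × (concentration)^n.
Step 2: Rate has units mol·L⁻¹·day⁻¹; concentration term has units (mol·L⁻¹)^0.
Step 3: k = rate / (concentration)^n, so units of k = (mol·L⁻¹)^(1-0)·day⁻¹ = mol·L⁻¹·day⁻¹.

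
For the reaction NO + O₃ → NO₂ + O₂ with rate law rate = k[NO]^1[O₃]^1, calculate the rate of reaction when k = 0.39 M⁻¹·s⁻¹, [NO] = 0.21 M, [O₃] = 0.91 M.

0.07453 M/s

Step 1: The rate law is rate = k[NO]^1[O₃]^1
Step 2: Substitute: rate = 0.39 × (0.21)^1 × (0.91)^1
Step 3: rate = 0.39 × 0.21 × 0.91 = 0.074529 M/s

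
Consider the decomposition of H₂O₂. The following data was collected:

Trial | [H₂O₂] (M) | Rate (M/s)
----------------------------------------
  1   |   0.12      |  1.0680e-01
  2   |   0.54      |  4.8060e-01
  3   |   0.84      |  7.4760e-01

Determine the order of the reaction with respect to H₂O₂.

first order (1)

Step 1: Compare trials to find order n where rate₂/rate₁ = ([H₂O₂]₂/[H₂O₂]₁)^n
Step 2: rate₂/rate₁ = 4.8060e-01/1.0680e-01 = 4.5
Step 3: [H₂O₂]₂/[H₂O₂]₁ = 0.54/0.12 = 4.5
Step 4: n = ln(4.5)/ln(4.5) = 1.00 ≈ 1
Step 5: The reaction is first order in H₂O₂.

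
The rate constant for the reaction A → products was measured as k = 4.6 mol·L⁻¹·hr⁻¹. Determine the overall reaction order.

zeroth order (0)

Step 1: The units of k for an nth-order reaction are (concentration)^(1-n)·(time)⁻¹.
Step 2: Here k has units mol·L⁻¹·hr⁻¹, so the concentration exponent is 1.
Step 3: 1 - n = 1 ⇒ n = 0. The reaction is zeroth order.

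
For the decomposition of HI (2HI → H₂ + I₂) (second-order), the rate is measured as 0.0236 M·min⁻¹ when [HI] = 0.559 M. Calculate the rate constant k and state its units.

0.07552 M⁻¹·min⁻¹

Step 1: rate = k[HI]^2, so k = rate / [HI]^2.
Step 2: k = 0.0236 / (0.559)^2 = 0.0236 / 0.3125.
Step 3: k = 0.07552 M⁻¹·min⁻¹.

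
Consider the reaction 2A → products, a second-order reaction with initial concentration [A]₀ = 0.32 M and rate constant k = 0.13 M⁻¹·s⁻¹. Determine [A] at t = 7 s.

0.2478 M

Step 1: For a second-order reaction: 1/[A] = 1/[A]₀ + kt
Step 2: 1/[A] = 1/0.32 + 0.13 × 7
Step 3: 1/[A] = 3.125 + 0.91 = 4.035
Step 4: [A] = 1/4.035 = 0.2478 M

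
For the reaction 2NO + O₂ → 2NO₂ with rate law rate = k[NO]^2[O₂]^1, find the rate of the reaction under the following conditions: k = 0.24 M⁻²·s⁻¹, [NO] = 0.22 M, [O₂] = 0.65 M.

0.00755 M/s

Step 1: The rate law is rate = k[NO]^2[O₂]^1
Step 2: Substitute: rate = 0.24 × (0.22)^2 × (0.65)^1
Step 3: rate = 0.24 × 0.0484 × 0.65 = 0.0075504 M/s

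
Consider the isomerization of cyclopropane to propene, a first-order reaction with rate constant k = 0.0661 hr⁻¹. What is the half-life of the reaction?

10.49 hr

Step 1: For a first-order reaction, t₁/₂ = ln(2)/k
Step 2: t₁/₂ = ln(2)/0.0661
Step 3: t₁/₂ = 0.6931/0.0661 = 10.49 hr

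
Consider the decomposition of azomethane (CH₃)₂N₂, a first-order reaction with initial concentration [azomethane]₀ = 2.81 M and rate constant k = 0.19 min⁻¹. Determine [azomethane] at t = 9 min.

0.5082 M

Step 1: For a first-order reaction: [azomethane] = [azomethane]₀ × e^(-kt)
Step 2: [azomethane] = 2.81 × e^(-0.19 × 9)
Step 3: [azomethane] = 2.81 × e^(-1.71)
Step 4: [azomethane] = 2.81 × 0.180866 = 0.5082 M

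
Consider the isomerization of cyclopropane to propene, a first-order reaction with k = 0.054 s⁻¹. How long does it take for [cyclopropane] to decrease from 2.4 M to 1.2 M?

12.84 s

Step 1: For first-order: t = ln([cyclopropane]₀/[cyclopropane])/k
Step 2: t = ln(2.4/1.2)/0.054
Step 3: t = ln(2)/0.054
Step 4: t = 0.6931/0.054 = 12.84 s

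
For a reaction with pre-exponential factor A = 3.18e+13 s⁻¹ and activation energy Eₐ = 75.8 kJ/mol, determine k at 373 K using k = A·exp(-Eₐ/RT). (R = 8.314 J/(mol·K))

7.71e+02 s⁻¹

Step 1: Use the Arrhenius equation: k = A × exp(-Eₐ/RT)
Step 2: Convert Eₐ to J/mol: 75.8 kJ/mol = 75800 J/mol
Step 3: Calculate the exponent: -Eₐ/(RT) = -75800/(8.314 × 373) = -24.44277
Step 4: k = 3.18e+13 × exp(-24.44277)
Step 5: k = 3.18e+13 × 2.42460e-11 = 7.7102e+02 s⁻¹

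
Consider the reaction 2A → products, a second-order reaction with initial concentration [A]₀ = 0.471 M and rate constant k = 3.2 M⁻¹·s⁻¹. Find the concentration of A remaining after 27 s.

0.0113 M

Step 1: For a second-order reaction: 1/[A] = 1/[A]₀ + kt
Step 2: 1/[A] = 1/0.471 + 3.2 × 27
Step 3: 1/[A] = 2.123 + 86.4 = 88.52
Step 4: [A] = 1/88.52 = 0.0113 M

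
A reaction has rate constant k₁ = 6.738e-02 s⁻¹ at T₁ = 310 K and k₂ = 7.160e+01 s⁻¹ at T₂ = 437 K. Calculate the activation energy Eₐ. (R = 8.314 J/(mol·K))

61.8 kJ/mol

Step 1: Use the two-temperature Arrhenius form: ln(k₂/k₁) = -Eₐ/R × (1/T₂ - 1/T₁)
Step 2: ln(k₂/k₁) = ln(7.160e+01/6.738e-02) = ln(1062.63) = 6.9685
Step 3: 1/T₂ - 1/T₁ = 1/437 - 1/310 = -9.374769e-04 K⁻¹
Step 4: Eₐ = -R × ln(k₂/k₁) / (1/T₂ - 1/T₁) = -8.314 × 6.9685 / -9.374769e-04
Step 5: Eₐ = 6.1800e+04 J/mol = 61.8 kJ/mol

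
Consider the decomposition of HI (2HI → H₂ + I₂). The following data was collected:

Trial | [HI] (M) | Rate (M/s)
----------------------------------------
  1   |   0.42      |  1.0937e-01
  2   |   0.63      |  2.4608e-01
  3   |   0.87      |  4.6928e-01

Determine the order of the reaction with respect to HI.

second order (2)

Step 1: Compare trials to find order n where rate₂/rate₁ = ([HI]₂/[HI]₁)^n
Step 2: rate₂/rate₁ = 2.4608e-01/1.0937e-01 = 2.25
Step 3: [HI]₂/[HI]₁ = 0.63/0.42 = 1.5
Step 4: n = ln(2.25)/ln(1.5) = 2.00 ≈ 2
Step 5: The reaction is second order in HI.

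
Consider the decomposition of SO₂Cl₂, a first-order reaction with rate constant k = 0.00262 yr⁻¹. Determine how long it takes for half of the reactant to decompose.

264.6 yr

Step 1: For a first-order reaction, t₁/₂ = ln(2)/k
Step 2: t₁/₂ = ln(2)/0.00262
Step 3: t₁/₂ = 0.6931/0.00262 = 264.6 yr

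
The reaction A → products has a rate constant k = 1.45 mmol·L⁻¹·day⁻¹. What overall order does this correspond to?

zeroth order (0)

Step 1: The units of k for an nth-order reaction are (concentration)^(1-n)·(time)⁻¹.
Step 2: Here k has units mmol·L⁻¹·day⁻¹, so the concentration exponent is 1.
Step 3: 1 - n = 1 ⇒ n = 0. The reaction is zeroth order.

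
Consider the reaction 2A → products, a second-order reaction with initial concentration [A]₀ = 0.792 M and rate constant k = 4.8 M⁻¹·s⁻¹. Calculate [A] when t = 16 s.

0.01281 M

Step 1: For a second-order reaction: 1/[A] = 1/[A]₀ + kt
Step 2: 1/[A] = 1/0.792 + 4.8 × 16
Step 3: 1/[A] = 1.263 + 76.8 = 78.06
Step 4: [A] = 1/78.06 = 0.01281 M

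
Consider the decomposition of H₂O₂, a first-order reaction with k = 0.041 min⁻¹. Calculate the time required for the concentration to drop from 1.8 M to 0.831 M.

18.85 min

Step 1: For first-order: t = ln([H₂O₂]₀/[H₂O₂])/k
Step 2: t = ln(1.8/0.831)/0.041
Step 3: t = ln(2.166)/0.041
Step 4: t = 0.7729/0.041 = 18.85 min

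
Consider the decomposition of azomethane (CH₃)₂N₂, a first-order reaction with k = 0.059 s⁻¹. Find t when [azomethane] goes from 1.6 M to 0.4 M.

23.5 s

Step 1: For first-order: t = ln([azomethane]₀/[azomethane])/k
Step 2: t = ln(1.6/0.4)/0.059
Step 3: t = ln(4)/0.059
Step 4: t = 1.386/0.059 = 23.5 s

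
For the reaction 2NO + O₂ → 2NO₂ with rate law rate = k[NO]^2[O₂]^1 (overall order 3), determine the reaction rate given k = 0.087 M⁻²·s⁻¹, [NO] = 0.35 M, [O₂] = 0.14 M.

0.001492 M/s

Step 1: The rate law is rate = k[NO]^2[O₂]^1, overall order = 2+1 = 3
Step 2: Substitute values: rate = 0.087 × (0.35)^2 × (0.14)^1
Step 3: rate = 0.087 × 0.1225 × 0.14 = 0.00149205 M/s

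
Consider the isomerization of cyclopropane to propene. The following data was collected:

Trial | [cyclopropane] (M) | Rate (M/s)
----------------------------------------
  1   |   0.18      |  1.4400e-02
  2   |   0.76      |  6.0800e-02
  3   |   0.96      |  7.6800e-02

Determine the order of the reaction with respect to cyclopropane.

first order (1)

Step 1: Compare trials to find order n where rate₂/rate₁ = ([cyclopropane]₂/[cyclopropane]₁)^n
Step 2: rate₂/rate₁ = 6.0800e-02/1.4400e-02 = 4.222
Step 3: [cyclopropane]₂/[cyclopropane]₁ = 0.76/0.18 = 4.222
Step 4: n = ln(4.222)/ln(4.222) = 1.00 ≈ 1
Step 5: The reaction is first order in cyclopropane.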